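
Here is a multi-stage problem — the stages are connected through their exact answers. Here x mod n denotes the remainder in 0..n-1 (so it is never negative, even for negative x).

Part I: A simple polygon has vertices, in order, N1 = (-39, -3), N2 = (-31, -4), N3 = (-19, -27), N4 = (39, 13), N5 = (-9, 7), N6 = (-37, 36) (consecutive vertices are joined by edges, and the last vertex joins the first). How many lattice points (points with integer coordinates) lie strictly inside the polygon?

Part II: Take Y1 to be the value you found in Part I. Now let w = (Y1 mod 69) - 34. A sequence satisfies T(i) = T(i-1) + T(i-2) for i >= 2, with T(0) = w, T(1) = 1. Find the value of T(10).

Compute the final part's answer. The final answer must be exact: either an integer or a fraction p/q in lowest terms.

-931

Part I: cross terms: (-39*-4 - -31*-3)=63, (-31*-27 - -19*-4)=761, (-19*13 - 39*-27)=806, (39*7 - -9*13)=390, (-9*36 - -37*7)=-65, (-37*-3 - -39*36)=1515; twice the area = |3470| = 3470; area = 1735; boundary points = 1 + 1 + 2 + 6 + 1 + 1 = 12; strictly interior points = area - boundary/2 + 1 = 1730; answer 1730
Part II: Y1 = 1730; w = -29; T(2) = 1*(1) + 1*(-29) = -28; iterating: T(2)=-28, T(3)=-27, T(4)=-55, T(5)=-82, T(6)=-137, T(7)=-219, T(8)=-356, T(9)=-575, T(10)=-931; answer -931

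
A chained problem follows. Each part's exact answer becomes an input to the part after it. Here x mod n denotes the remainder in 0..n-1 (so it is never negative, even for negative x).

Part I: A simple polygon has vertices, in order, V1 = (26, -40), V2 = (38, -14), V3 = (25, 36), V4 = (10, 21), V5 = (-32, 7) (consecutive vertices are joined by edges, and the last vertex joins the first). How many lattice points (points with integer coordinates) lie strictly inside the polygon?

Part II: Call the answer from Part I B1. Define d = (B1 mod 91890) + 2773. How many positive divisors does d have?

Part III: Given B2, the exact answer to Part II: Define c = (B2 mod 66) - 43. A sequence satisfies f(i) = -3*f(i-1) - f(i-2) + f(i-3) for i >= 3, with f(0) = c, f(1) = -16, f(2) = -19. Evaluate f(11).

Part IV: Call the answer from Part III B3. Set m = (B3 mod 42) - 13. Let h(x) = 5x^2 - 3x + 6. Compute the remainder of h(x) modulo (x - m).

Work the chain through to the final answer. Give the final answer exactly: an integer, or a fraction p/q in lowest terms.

1754

Part I: cross terms: (26*-14 - 38*-40)=1156, (38*36 - 25*-14)=1718, (25*21 - 10*36)=165, (10*7 - -32*21)=742, (-32*-40 - 26*7)=1098; twice the area = |4879| = 4879; area = 4879/2; boundary points = 2 + 1 + 15 + 14 + 1 = 33; strictly interior points = area - boundary/2 + 1 = 2424; answer 2424
Part II: B1 = 2424; d = 5197; 5197 is prime, so its only divisors are 1 and 5197; count = 2; answer 2
Part III: B2 = 2; c = -41; f(3) = -3*(-19) - 1*(-16) + 1*(-41) = 32; iterating: f(3)=32, f(4)=-93, f(5)=228, f(6)=-559, f(7)=1356, f(8)=-3281, f(9)=7928, f(10)=-19147, f(11)=46232; answer 46232
Part IV: B3 = 46232; m = 19; remainder = value at the root: 5*(19)^2 - 3*(19)^1 + 6 = (1805) + (-57) + (6) = 1754; answer 1754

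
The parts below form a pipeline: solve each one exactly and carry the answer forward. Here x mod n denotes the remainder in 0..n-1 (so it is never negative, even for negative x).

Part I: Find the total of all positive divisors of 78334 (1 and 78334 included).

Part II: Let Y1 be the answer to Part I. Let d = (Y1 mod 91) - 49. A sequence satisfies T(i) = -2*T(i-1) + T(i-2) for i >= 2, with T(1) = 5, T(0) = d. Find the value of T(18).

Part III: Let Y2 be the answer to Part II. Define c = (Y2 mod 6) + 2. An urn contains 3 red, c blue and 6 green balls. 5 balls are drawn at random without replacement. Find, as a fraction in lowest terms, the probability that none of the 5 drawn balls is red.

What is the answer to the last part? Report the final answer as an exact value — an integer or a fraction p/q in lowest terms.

24/91

Part I: 78334 = 2 * 53 * 739; sigma = (1 + 2) * (1 + 53) * (1 + 739) = 3 * 54 * 740 = 119880; answer 119880
Part II: Y1 = 119880; d = -16; T(2) = -2*(5) + 1*(-16) = -26; iterating: T(2)=-26, T(3)=57, T(4)=-140, T(5)=337, T(6)=-814, T(7)=1965, T(8)=-4744, T(9)=11453, T(10)=-27650, T(11)=66753, T(12)=-161156, T(13)=389065, T(14)=-939286, T(15)=2267637, T(16)=-5474560, T(17)=13216757, T(18)=-31908074; answer -31908074
Part III: Y2 = -31908074; c = 6; total draws C(15,5) = 3003; favorable C(12,5) = 792; P = 24/91; answer 24/91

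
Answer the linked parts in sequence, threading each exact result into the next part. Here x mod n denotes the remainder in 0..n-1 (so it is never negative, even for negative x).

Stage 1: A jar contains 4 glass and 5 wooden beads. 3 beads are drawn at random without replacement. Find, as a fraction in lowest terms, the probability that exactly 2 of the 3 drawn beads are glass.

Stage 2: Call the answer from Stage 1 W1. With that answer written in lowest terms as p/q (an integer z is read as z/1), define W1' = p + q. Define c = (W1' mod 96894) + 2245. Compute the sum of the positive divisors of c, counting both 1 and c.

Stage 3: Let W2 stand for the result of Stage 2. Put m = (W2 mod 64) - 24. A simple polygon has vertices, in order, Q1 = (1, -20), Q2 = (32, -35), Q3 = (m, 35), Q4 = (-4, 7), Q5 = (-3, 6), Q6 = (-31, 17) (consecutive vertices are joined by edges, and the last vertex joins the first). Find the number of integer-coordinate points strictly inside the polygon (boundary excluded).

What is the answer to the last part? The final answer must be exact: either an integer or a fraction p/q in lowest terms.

Stage 1: total draws C(9,3) = 84; favorable C(4,2)*C(5,1) = 30; P = 5/14; answer 5/14
Stage 2: W1 = 5/14; threaded value p + q = 19; c = 2264; 2264 = 2^3 * 283; sigma = (1 + 2 + 4 + 8) * (1 + 283) = 15 * 284 = 4260; answer 4260
Stage 3: W2 = 4260; m = 12; cross terms: (1*-35 - 32*-20)=605, (32*35 - 12*-35)=1540, (12*7 - -4*35)=224, (-4*6 - -3*7)=-3, (-3*17 - -31*6)=135, (-31*-20 - 1*17)=603; twice the area = |3104| = 3104; area = 1552; boundary points = 1 + 10 + 4 + 1 + 1 + 1 = 18; strictly interior points = area - boundary/2 + 1 = 1544; answer 1544

1544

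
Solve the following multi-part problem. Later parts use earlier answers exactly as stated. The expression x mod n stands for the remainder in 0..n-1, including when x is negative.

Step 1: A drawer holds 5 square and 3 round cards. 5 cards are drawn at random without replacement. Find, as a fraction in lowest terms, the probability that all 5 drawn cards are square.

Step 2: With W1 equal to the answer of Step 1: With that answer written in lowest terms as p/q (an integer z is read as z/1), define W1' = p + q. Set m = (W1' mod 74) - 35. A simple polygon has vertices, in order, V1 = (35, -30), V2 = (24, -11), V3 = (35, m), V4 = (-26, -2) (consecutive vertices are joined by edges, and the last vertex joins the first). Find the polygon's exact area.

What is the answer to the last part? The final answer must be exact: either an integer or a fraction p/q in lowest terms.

Step 1: total draws C(8,5) = 56; favorable C(5,5) = 1; P = 1/56; answer 1/56
Step 2: W1 = 1/56; threaded value p + q = 57; m = 22; cross terms: (35*-11 - 24*-30)=335, (24*22 - 35*-11)=913, (35*-2 - -26*22)=502, (-26*-30 - 35*-2)=850; twice the area = |2600| = 2600; area = 1300; answer 1300

1300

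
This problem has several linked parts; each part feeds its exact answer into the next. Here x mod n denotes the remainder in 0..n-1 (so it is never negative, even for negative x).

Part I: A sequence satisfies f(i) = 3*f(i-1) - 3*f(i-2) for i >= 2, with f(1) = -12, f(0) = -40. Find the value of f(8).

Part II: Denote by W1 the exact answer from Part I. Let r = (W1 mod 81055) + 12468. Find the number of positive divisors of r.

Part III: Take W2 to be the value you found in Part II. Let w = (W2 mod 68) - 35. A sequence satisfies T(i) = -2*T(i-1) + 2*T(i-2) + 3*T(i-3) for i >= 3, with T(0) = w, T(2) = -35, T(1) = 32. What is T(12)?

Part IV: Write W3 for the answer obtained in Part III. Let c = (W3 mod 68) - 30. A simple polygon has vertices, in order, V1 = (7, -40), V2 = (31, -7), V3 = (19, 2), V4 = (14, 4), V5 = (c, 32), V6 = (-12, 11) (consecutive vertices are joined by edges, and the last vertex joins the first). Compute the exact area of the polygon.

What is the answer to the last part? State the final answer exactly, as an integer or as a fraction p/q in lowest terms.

1233

Part I: f(2) = 3*(-12) - 3*(-40) = 84; iterating: f(2)=84, f(3)=288, f(4)=612, f(5)=972, f(6)=1080, f(7)=324, f(8)=-2268; answer -2268
Part II: W1 = -2268; r = 91255; 91255 = 5 * 18251; number of divisors = (1+1) * (1+1) = 4; answer 4
Part III: W2 = 4; w = -31; T(3) = -2*(-35) + 2*(32) + 3*(-31) = 41; iterating: T(3)=41, T(4)=-56, T(5)=89, T(6)=-167, T(7)=344, T(8)=-755, T(9)=1697, T(10)=-3872, T(11)=8873, T(12)=-20399; answer -20399
Part IV: W3 = -20399; c = -29; cross terms: (7*-7 - 31*-40)=1191, (31*2 - 19*-7)=195, (19*4 - 14*2)=48, (14*32 - -29*4)=564, (-29*11 - -12*32)=65, (-12*-40 - 7*11)=403; twice the area = |2466| = 2466; area = 1233; answer 1233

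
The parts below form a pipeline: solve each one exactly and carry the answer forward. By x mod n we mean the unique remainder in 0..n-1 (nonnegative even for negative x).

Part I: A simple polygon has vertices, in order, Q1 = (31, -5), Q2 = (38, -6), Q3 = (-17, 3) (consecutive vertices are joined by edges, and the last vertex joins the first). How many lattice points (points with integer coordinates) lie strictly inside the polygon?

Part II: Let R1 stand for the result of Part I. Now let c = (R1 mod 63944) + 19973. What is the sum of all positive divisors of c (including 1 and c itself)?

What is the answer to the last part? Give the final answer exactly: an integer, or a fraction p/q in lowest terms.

19974

Part I: cross terms: (31*-6 - 38*-5)=4, (38*3 - -17*-6)=12, (-17*-5 - 31*3)=-8; twice the area = |8| = 8; area = 4; boundary points = 1 + 1 + 8 = 10; strictly interior points = area - boundary/2 + 1 = 0; answer 0
Part II: R1 = 0; c = 19973; 19973 is prime, so its only divisors are 1 and 19973; sigma = 1 + 19973 = 19974; answer 19974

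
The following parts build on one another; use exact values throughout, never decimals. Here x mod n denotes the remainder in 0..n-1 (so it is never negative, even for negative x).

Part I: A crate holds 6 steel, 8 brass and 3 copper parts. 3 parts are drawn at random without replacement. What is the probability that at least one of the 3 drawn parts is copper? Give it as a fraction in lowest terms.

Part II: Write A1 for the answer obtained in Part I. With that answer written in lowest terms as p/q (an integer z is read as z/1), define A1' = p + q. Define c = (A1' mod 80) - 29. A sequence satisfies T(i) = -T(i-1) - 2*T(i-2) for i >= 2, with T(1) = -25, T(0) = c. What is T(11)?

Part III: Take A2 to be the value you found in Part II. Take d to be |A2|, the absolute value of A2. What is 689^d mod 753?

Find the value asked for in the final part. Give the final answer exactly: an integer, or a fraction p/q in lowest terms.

482

Part I: total draws C(17,3) = 680; complement C(14,3) = 364; favorable 680 - 364 = 316; P = 79/170; answer 79/170
Part II: A1 = 79/170; threaded value p + q = 249; c = -20; T(2) = -1*(-25) - 2*(-20) = 65; iterating: T(2)=65, T(3)=-15, T(4)=-115, T(5)=145, T(6)=85, T(7)=-375, T(8)=205, T(9)=545, T(10)=-955, T(11)=-135; answer -135
Part III: A2 = -135; d = 135; squarings mod 753: 689^1=689, 689^2=331, 689^4=376, 689^8=565, 689^16=706, 689^32=703, 689^64=241, 689^128=100; 689^135 = 689^1 * 689^2 * 689^4 * 689^128 = 482 (mod 753); answer 482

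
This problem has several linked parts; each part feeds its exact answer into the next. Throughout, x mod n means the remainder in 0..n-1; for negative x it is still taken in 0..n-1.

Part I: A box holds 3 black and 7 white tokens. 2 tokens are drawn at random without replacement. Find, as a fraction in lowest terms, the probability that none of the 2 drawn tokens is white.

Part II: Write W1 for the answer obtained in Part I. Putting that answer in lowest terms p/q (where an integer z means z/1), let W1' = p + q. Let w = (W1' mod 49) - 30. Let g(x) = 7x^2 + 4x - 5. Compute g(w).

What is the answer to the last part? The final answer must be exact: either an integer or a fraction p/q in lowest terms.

1311

Part I: total draws C(10,2) = 45; favorable C(3,2) = 3; P = 1/15; answer 1/15
Part II: W1 = 1/15; threaded value p + q = 16; w = -14; 7*(-14)^2 + 4*(-14)^1 - 5 = (1372) + (-56) + (-5) = 1311; answer 1311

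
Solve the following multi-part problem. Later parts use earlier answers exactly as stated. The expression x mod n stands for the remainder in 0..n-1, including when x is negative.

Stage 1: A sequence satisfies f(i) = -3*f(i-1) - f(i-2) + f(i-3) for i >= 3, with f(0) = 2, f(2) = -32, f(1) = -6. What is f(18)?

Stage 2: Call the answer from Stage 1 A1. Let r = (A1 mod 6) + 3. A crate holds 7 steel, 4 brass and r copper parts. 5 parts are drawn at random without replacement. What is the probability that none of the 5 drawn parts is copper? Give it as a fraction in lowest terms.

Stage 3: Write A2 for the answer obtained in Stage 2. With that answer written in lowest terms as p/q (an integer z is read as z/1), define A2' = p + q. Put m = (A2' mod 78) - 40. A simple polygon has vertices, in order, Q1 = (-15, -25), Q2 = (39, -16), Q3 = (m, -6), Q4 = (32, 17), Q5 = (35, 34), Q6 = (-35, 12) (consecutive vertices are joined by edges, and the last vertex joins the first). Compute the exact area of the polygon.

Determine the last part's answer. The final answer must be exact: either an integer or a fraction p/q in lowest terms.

2479

Stage 1: f(3) = -3*(-32) - 1*(-6) + 1*(2) = 104; iterating: f(3)=104, f(4)=-286, f(5)=722, f(6)=-1776, f(7)=4320, f(8)=-10462, f(9)=25290, f(10)=-61088, f(11)=147512, f(12)=-356158, f(13)=859874, f(14)=-2075952, f(15)=5011824, f(16)=-12099646, f(17)=29211162, f(18)=-70522016; answer -70522016
Stage 2: A1 = -70522016; r = 7; total draws C(18,5) = 8568; favorable C(11,5) = 462; P = 11/204; answer 11/204
Stage 3: A2 = 11/204; threaded value p + q = 215; m = 19; cross terms: (-15*-16 - 39*-25)=1215, (39*-6 - 19*-16)=70, (19*17 - 32*-6)=515, (32*34 - 35*17)=493, (35*12 - -35*34)=1610, (-35*-25 - -15*12)=1055; twice the area = |4958| = 4958; area = 2479; answer 2479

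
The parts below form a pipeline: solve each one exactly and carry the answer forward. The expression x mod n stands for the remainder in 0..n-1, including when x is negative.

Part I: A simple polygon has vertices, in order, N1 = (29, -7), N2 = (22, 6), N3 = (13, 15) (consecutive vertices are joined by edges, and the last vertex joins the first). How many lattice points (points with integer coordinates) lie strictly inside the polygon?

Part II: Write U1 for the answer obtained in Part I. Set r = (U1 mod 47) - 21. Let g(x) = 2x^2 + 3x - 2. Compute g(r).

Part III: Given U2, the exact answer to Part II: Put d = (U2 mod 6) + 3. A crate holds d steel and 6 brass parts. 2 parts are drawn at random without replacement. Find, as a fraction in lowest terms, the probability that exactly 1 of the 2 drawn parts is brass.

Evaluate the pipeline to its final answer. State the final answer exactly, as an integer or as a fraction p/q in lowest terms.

6/11

Part I: cross terms: (29*6 - 22*-7)=328, (22*15 - 13*6)=252, (13*-7 - 29*15)=-526; twice the area = |54| = 54; area = 27; boundary points = 1 + 9 + 2 = 12; strictly interior points = area - boundary/2 + 1 = 22; answer 22
Part II: U1 = 22; r = 1; 2*(1)^2 + 3*(1)^1 - 2 = (2) + (3) + (-2) = 3; answer 3
Part III: U2 = 3; d = 6; total draws C(12,2) = 66; favorable C(6,1)*C(6,1) = 36; P = 6/11; answer 6/11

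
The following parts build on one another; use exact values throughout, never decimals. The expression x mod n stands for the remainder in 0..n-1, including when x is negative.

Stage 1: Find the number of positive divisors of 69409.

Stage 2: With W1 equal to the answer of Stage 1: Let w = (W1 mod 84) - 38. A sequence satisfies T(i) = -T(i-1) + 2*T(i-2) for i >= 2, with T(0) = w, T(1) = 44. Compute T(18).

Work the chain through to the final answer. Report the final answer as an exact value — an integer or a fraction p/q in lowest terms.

-6815752

Stage 1: 69409 = 31 * 2239; number of divisors = (1+1) * (1+1) = 4; answer 4
Stage 2: W1 = 4; w = -34; T(2) = -1*(44) + 2*(-34) = -112; iterating: T(2)=-112, T(3)=200, T(4)=-424, T(5)=824, T(6)=-1672, T(7)=3320, T(8)=-6664, T(9)=13304, T(10)=-26632, T(11)=53240, T(12)=-106504, T(13)=212984, T(14)=-425992, T(15)=851960, T(16)=-1703944, T(17)=3407864, T(18)=-6815752; answer -6815752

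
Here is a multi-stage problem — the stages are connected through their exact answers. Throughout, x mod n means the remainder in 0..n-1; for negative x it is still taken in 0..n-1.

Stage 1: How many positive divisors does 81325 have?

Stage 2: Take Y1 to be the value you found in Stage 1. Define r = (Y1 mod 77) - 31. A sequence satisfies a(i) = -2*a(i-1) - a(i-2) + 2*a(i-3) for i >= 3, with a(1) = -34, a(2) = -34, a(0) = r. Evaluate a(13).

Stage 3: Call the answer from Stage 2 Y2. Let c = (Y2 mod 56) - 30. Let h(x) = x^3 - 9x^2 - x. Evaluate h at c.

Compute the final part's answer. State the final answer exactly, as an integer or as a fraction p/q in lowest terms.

-8730

Stage 1: 81325 = 5^2 * 3253; number of divisors = (2+1) * (1+1) = 6; answer 6
Stage 2: Y1 = 6; r = -25; a(3) = -2*(-34) - 1*(-34) + 2*(-25) = 52; iterating: a(3)=52, a(4)=-138, a(5)=156, a(6)=-70, a(7)=-292, a(8)=966, a(9)=-1780, a(10)=2010, a(11)=-308, a(12)=-4954, a(13)=14236; answer 14236
Stage 3: Y2 = 14236; c = -18; 1*(-18)^3 - 9*(-18)^2 - 1*(-18)^1 = (-5832) + (-2916) + (18) = -8730; answer -8730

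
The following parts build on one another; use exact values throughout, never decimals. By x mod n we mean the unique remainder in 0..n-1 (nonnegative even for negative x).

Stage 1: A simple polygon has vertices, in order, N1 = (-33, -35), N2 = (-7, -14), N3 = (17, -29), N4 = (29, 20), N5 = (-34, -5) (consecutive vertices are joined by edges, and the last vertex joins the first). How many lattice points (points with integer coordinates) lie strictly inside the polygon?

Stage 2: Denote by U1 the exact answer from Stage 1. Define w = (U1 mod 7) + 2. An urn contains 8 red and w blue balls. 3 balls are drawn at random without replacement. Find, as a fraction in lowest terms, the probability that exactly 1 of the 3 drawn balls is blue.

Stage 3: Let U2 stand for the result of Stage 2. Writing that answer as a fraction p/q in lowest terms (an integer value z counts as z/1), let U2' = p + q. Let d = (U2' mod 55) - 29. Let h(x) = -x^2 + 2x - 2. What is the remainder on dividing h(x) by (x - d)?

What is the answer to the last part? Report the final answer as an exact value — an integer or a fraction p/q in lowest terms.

-325

Stage 1: cross terms: (-33*-14 - -7*-35)=217, (-7*-29 - 17*-14)=441, (17*20 - 29*-29)=1181, (29*-5 - -34*20)=535, (-34*-35 - -33*-5)=1025; twice the area = |3399| = 3399; area = 3399/2; boundary points = 1 + 3 + 1 + 1 + 1 = 7; strictly interior points = area - boundary/2 + 1 = 1697; answer 1697
Stage 2: U1 = 1697; w = 5; total draws C(13,3) = 286; favorable C(5,1)*C(8,2) = 140; P = 70/143; answer 70/143
Stage 3: U2 = 70/143; threaded value p + q = 213; d = 19; remainder = value at the root: -1*(19)^2 + 2*(19)^1 - 2 = (-361) + (38) + (-2) = -325; answer -325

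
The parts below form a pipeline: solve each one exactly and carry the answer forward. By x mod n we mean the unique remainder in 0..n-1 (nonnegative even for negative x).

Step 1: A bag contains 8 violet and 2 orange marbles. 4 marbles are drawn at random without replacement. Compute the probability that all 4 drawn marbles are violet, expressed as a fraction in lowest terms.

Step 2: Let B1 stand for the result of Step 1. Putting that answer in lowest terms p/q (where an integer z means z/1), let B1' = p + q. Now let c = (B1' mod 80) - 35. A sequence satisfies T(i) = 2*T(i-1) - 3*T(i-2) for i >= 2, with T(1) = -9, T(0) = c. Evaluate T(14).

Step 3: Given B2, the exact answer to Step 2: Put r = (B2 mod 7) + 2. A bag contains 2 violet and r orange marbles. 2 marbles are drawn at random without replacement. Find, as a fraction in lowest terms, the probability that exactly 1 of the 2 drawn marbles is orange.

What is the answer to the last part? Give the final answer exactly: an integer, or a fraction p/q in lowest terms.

Step 1: total draws C(10,4) = 210; favorable C(8,4) = 70; P = 1/3; answer 1/3
Step 2: B1 = 1/3; threaded value p + q = 4; c = -31; T(2) = 2*(-9) - 3*(-31) = 75; iterating: T(2)=75, T(3)=177, T(4)=129, T(5)=-273, T(6)=-933, T(7)=-1047, T(8)=705, T(9)=4551, T(10)=6987, T(11)=321, T(12)=-20319, T(13)=-41601, T(14)=-22245; answer -22245
Step 3: B2 = -22245; r = 3; total draws C(5,2) = 10; favorable C(3,1)*C(2,1) = 6; P = 3/5; answer 3/5

3/5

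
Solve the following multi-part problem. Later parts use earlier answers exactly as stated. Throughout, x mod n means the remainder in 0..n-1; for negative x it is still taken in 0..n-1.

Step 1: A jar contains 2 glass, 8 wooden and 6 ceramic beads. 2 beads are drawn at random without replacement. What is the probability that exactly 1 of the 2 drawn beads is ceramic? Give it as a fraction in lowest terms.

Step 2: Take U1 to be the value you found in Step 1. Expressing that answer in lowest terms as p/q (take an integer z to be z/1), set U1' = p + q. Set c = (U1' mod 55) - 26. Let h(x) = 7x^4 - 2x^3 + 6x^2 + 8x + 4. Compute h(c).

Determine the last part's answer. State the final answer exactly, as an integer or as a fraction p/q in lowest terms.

Step 1: total draws C(16,2) = 120; favorable C(6,1)*C(10,1) = 60; P = 1/2; answer 1/2
Step 2: U1 = 1/2; threaded value p + q = 3; c = -23; 7*(-23)^4 - 2*(-23)^3 + 6*(-23)^2 + 8*(-23)^1 + 4 = (1958887) + (24334) + (3174) + (-184) + (4) = 1986215; answer 1986215

1986215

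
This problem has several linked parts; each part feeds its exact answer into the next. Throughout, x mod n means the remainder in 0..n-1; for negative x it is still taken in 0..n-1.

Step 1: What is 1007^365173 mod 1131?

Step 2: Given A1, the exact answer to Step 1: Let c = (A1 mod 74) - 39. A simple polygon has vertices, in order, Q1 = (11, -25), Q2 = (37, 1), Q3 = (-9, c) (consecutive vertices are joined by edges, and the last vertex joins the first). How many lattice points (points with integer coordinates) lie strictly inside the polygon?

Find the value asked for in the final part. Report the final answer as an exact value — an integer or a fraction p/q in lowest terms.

Step 1: squarings mod 1131: 1007^1=1007, 1007^2=673, 1007^4=529, 1007^8=484, 1007^16=139, 1007^32=94, 1007^64=919, 1007^128=835, 1007^256=529, 1007^512=484, 1007^1024=139, 1007^2048=94, 1007^4096=919, 1007^8192=835, 1007^16384=529, 1007^32768=484, 1007^65536=139, 1007^131072=94, 1007^262144=919; 1007^365173 = 1007^1 * 1007^4 * 1007^16 * 1007^32 * 1007^64 * 1007^512 * 1007^4096 * 1007^32768 * 1007^65536 * 1007^262144 = 32 (mod 1131); answer 32
Step 2: A1 = 32; c = -7; cross terms: (11*1 - 37*-25)=936, (37*-7 - -9*1)=-250, (-9*-25 - 11*-7)=302; twice the area = |988| = 988; area = 494; boundary points = 26 + 2 + 2 = 30; strictly interior points = area - boundary/2 + 1 = 480; answer 480

480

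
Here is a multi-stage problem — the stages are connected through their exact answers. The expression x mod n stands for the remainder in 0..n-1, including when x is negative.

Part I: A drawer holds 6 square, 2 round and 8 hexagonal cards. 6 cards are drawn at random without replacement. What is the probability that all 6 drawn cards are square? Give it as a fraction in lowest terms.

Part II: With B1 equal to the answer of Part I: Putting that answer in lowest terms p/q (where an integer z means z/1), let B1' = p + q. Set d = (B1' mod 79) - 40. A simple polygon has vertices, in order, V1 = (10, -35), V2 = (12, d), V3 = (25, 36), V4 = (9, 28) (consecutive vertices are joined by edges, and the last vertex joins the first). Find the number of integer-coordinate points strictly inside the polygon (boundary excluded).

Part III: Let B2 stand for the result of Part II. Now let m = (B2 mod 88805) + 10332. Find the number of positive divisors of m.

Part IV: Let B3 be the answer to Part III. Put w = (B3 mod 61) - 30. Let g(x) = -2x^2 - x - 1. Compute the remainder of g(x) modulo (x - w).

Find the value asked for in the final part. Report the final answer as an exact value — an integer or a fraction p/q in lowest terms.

-947

Part I: total draws C(16,6) = 8008; favorable C(6,6) = 1; P = 1/8008; answer 1/8008
Part II: B1 = 1/8008; threaded value p + q = 8009; d = -10; cross terms: (10*-10 - 12*-35)=320, (12*36 - 25*-10)=682, (25*28 - 9*36)=376, (9*-35 - 10*28)=-595; twice the area = |783| = 783; area = 783/2; boundary points = 1 + 1 + 8 + 1 = 11; strictly interior points = area - boundary/2 + 1 = 387; answer 387
Part III: B2 = 387; m = 10719; 10719 = 3^3 * 397; number of divisors = (3+1) * (1+1) = 8; answer 8
Part IV: B3 = 8; w = -22; remainder = value at the root: -2*(-22)^2 - 1*(-22)^1 - 1 = (-968) + (22) + (-1) = -947; answer -947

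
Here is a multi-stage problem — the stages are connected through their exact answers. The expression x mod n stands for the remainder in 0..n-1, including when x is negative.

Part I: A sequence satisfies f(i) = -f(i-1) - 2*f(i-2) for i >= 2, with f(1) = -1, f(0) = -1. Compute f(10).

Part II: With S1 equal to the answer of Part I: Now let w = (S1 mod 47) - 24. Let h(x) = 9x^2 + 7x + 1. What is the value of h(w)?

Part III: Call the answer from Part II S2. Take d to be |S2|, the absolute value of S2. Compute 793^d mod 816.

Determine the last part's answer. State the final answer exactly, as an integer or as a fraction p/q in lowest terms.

Part I: f(2) = -1*(-1) - 2*(-1) = 3; iterating: f(2)=3, f(3)=-1, f(4)=-5, f(5)=7, f(6)=3, f(7)=-17, f(8)=11, f(9)=23, f(10)=-45; answer -45
Part II: S1 = -45; w = -22; 9*(-22)^2 + 7*(-22)^1 + 1 = (4356) + (-154) + (1) = 4203; answer 4203
Part III: S2 = 4203; d = 4203; squarings mod 816: 793^1=793, 793^2=529, 793^4=769, 793^8=577, 793^16=1, 793^32=1, 793^64=1, 793^128=1, 793^256=1, 793^512=1, 793^1024=1, 793^2048=1, 793^4096=1; 793^4203 = 793^1 * 793^2 * 793^8 * 793^32 * 793^64 * 793^4096 = 505 (mod 816); answer 505

505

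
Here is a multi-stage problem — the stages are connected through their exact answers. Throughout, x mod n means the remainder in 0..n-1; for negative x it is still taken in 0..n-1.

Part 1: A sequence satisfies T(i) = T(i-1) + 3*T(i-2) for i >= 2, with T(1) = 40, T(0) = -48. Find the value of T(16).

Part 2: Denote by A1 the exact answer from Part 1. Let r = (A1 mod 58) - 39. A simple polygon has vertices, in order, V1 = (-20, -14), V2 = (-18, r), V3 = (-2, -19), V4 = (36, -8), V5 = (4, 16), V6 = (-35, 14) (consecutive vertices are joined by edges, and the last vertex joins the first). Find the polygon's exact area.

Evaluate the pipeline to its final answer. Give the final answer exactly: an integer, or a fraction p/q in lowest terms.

Part 1: T(2) = 1*(40) + 3*(-48) = -104; iterating: T(2)=-104, T(3)=16, T(4)=-296, T(5)=-248, T(6)=-1136, T(7)=-1880, T(8)=-5288, T(9)=-10928, T(10)=-26792, T(11)=-59576, T(12)=-139952, T(13)=-318680, T(14)=-738536, T(15)=-1694576, T(16)=-3910184; answer -3910184
Part 2: A1 = -3910184; r = -37; cross terms: (-20*-37 - -18*-14)=488, (-18*-19 - -2*-37)=268, (-2*-8 - 36*-19)=700, (36*16 - 4*-8)=608, (4*14 - -35*16)=616, (-35*-14 - -20*14)=770; twice the area = |3450| = 3450; area = 1725; answer 1725

1725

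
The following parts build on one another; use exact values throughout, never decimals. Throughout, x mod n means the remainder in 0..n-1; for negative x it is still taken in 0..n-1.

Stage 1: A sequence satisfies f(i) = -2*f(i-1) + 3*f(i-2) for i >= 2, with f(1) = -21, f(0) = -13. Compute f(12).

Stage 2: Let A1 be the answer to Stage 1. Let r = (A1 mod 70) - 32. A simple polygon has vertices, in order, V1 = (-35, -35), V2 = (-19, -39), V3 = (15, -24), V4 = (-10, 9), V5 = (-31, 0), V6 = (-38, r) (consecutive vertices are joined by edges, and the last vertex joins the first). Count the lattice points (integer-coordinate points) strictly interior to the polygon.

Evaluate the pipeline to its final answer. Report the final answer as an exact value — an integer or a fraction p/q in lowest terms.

Stage 1: f(2) = -2*(-21) + 3*(-13) = 3; iterating: f(2)=3, f(3)=-69, f(4)=147, f(5)=-501, f(6)=1443, f(7)=-4389, f(8)=13107, f(9)=-39381, f(10)=118083, f(11)=-354309, f(12)=1062867; answer 1062867
Stage 2: A1 = 1062867; r = 25; cross terms: (-35*-39 - -19*-35)=700, (-19*-24 - 15*-39)=1041, (15*9 - -10*-24)=-105, (-10*0 - -31*9)=279, (-31*25 - -38*0)=-775, (-38*-35 - -35*25)=2205; twice the area = |3345| = 3345; area = 3345/2; boundary points = 4 + 1 + 1 + 3 + 1 + 3 = 13; strictly interior points = area - boundary/2 + 1 = 1667; answer 1667

1667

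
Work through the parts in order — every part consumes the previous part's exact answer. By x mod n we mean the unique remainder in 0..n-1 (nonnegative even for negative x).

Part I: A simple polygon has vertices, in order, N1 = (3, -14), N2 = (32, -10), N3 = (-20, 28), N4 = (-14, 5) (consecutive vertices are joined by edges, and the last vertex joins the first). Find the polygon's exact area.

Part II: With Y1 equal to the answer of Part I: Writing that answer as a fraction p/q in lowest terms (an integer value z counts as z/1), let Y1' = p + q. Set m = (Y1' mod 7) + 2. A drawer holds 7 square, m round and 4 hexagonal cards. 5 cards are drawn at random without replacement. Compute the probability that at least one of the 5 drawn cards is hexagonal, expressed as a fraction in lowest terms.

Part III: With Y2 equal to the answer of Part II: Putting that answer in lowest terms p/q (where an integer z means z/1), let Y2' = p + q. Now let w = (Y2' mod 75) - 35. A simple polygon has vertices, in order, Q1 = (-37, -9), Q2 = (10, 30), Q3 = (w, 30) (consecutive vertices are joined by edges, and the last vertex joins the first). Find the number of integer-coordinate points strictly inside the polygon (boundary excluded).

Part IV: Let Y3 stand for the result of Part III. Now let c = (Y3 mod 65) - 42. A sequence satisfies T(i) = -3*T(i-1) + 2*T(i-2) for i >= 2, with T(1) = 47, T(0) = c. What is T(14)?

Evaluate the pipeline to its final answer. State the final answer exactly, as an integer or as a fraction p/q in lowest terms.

Part I: cross terms: (3*-10 - 32*-14)=418, (32*28 - -20*-10)=696, (-20*5 - -14*28)=292, (-14*-14 - 3*5)=181; twice the area = |1587| = 1587; area = 1587/2; answer 1587/2
Part II: Y1 = 1587/2; threaded value p + q = 1589; m = 2; total draws C(13,5) = 1287; complement C(9,5) = 126; favorable 1287 - 126 = 1161; P = 129/143; answer 129/143
Part III: Y2 = 129/143; threaded value p + q = 272; w = 12; cross terms: (-37*30 - 10*-9)=-1020, (10*30 - 12*30)=-60, (12*-9 - -37*30)=1002; twice the area = |-78| = 78; area = 39; boundary points = 1 + 2 + 1 = 4; strictly interior points = area - boundary/2 + 1 = 38; answer 38
Part IV: Y3 = 38; c = -4; T(2) = -3*(47) + 2*(-4) = -149; iterating: T(2)=-149, T(3)=541, T(4)=-1921, T(5)=6845, T(6)=-24377, T(7)=86821, T(8)=-309217, T(9)=1101293, T(10)=-3922313, T(11)=13969525, T(12)=-49753201, T(13)=177198653, T(14)=-631102361; answer -631102361

-631102361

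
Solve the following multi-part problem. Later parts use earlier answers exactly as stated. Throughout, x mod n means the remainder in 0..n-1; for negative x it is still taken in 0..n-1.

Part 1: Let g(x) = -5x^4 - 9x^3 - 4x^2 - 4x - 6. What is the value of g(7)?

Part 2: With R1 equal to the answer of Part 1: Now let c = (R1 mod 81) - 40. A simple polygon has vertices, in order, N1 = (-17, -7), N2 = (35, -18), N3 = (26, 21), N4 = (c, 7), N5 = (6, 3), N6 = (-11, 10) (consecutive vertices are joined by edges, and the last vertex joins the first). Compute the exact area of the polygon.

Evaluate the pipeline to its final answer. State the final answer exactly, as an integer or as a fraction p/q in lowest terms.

865

Part 1: -5*(7)^4 - 9*(7)^3 - 4*(7)^2 - 4*(7)^1 - 6 = (-12005) + (-3087) + (-196) + (-28) + (-6) = -15322; answer -15322
Part 2: R1 = -15322; c = 28; cross terms: (-17*-18 - 35*-7)=551, (35*21 - 26*-18)=1203, (26*7 - 28*21)=-406, (28*3 - 6*7)=42, (6*10 - -11*3)=93, (-11*-7 - -17*10)=247; twice the area = |1730| = 1730; area = 865; answer 865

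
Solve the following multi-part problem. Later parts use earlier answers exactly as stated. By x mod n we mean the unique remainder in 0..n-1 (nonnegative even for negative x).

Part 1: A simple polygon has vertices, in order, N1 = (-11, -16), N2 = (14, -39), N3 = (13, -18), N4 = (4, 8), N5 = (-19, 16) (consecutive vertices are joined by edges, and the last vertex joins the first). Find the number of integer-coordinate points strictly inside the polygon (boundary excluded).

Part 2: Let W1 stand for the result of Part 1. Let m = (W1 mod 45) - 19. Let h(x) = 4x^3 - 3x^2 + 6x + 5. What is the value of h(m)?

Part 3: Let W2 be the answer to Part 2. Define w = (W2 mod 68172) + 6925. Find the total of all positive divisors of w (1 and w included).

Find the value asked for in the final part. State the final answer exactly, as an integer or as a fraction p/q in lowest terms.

13056

Part 1: cross terms: (-11*-39 - 14*-16)=653, (14*-18 - 13*-39)=255, (13*8 - 4*-18)=176, (4*16 - -19*8)=216, (-19*-16 - -11*16)=480; twice the area = |1780| = 1780; area = 890; boundary points = 1 + 1 + 1 + 1 + 8 = 12; strictly interior points = area - boundary/2 + 1 = 885; answer 885
Part 2: W1 = 885; m = 11; 4*(11)^3 - 3*(11)^2 + 6*(11)^1 + 5 = (5324) + (-363) + (66) + (5) = 5032; answer 5032
Part 3: W2 = 5032; w = 11957; 11957 = 11 * 1087; sigma = (1 + 11) * (1 + 1087) = 12 * 1088 = 13056; answer 13056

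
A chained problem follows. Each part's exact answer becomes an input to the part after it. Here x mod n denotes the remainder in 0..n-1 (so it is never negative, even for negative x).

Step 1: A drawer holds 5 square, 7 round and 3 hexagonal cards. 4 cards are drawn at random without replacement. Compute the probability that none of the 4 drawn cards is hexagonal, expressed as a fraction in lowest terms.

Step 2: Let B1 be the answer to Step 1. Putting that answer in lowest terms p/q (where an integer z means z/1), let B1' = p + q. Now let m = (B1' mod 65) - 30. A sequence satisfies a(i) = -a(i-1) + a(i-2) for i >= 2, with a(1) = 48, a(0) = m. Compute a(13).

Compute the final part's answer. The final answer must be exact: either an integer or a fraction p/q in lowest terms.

7008

Step 1: total draws C(15,4) = 1365; favorable C(12,4) = 495; P = 33/91; answer 33/91
Step 2: B1 = 33/91; threaded value p + q = 124; m = 29; a(2) = -1*(48) + 1*(29) = -19; iterating: a(2)=-19, a(3)=67, a(4)=-86, a(5)=153, a(6)=-239, a(7)=392, a(8)=-631, a(9)=1023, a(10)=-1654, a(11)=2677, a(12)=-4331, a(13)=7008; answer 7008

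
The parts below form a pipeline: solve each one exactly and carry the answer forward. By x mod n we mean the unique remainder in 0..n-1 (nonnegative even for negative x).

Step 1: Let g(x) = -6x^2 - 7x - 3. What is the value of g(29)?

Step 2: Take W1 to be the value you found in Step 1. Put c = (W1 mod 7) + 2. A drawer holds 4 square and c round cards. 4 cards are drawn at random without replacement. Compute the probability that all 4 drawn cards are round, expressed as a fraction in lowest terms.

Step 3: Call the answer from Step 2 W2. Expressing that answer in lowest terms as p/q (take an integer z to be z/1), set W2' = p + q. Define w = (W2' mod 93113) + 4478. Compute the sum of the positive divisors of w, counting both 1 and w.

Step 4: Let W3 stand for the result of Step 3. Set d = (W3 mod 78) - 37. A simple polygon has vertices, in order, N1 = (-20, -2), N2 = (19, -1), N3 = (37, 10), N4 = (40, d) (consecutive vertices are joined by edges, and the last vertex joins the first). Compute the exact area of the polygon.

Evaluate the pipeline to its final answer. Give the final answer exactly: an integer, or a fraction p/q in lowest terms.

729

Step 1: -6*(29)^2 - 7*(29)^1 - 3 = (-5046) + (-203) + (-3) = -5252; answer -5252
Step 2: W1 = -5252; c = 7; total draws C(11,4) = 330; favorable C(7,4) = 35; P = 7/66; answer 7/66
Step 3: W2 = 7/66; threaded value p + q = 73; w = 4551; 4551 = 3 * 37 * 41; sigma = (1 + 3) * (1 + 37) * (1 + 41) = 4 * 38 * 42 = 6384; answer 6384
Step 4: W3 = 6384; d = 29; cross terms: (-20*-1 - 19*-2)=58, (19*10 - 37*-1)=227, (37*29 - 40*10)=673, (40*-2 - -20*29)=500; twice the area = |1458| = 1458; area = 729; answer 729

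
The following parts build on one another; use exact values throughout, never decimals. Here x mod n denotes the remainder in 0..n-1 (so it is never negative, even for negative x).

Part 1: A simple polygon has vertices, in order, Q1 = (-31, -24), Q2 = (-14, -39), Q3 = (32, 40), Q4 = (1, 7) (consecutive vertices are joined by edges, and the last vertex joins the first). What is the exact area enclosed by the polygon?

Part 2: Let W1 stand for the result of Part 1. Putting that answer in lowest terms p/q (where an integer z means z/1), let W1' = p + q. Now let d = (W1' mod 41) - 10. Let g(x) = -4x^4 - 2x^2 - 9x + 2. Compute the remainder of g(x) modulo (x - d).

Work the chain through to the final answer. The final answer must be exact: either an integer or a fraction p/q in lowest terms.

-334813

Part 1: cross terms: (-31*-39 - -14*-24)=873, (-14*40 - 32*-39)=688, (32*7 - 1*40)=184, (1*-24 - -31*7)=193; twice the area = |1938| = 1938; area = 969; answer 969
Part 2: W1 = 969; threaded value p + q = 970; d = 17; remainder = value at the root: -4*(17)^4 - 2*(17)^2 - 9*(17)^1 + 2 = (-334084) + (-578) + (-153) + (2) = -334813; answer -334813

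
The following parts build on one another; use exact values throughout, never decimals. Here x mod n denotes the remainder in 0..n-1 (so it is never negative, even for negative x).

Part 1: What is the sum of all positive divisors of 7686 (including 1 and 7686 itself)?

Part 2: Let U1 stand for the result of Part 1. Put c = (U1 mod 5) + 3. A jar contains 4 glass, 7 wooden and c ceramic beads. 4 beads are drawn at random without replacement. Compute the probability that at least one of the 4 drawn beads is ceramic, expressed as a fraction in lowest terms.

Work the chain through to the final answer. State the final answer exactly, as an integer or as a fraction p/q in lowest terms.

Part 1: 7686 = 2 * 3^2 * 7 * 61; sigma = (1 + 2) * (1 + 3 + 9) * (1 + 7) * (1 + 61) = 3 * 13 * 8 * 62 = 19344; answer 19344
Part 2: U1 = 19344; c = 7; total draws C(18,4) = 3060; complement C(11,4) = 330; favorable 3060 - 330 = 2730; P = 91/102; answer 91/102

91/102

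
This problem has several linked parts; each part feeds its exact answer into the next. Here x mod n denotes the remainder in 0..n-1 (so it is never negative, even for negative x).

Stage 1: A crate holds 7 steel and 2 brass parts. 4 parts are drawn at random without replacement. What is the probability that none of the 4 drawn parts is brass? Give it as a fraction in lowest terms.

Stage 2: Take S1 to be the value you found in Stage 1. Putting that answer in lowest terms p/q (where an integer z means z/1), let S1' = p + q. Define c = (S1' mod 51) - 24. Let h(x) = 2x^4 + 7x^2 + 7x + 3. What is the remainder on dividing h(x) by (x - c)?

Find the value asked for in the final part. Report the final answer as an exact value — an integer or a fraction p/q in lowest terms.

Stage 1: total draws C(9,4) = 126; favorable C(7,4) = 35; P = 5/18; answer 5/18
Stage 2: S1 = 5/18; threaded value p + q = 23; c = -1; remainder = value at the root: 2*(-1)^4 + 7*(-1)^2 + 7*(-1)^1 + 3 = (2) + (7) + (-7) + (3) = 5; answer 5

5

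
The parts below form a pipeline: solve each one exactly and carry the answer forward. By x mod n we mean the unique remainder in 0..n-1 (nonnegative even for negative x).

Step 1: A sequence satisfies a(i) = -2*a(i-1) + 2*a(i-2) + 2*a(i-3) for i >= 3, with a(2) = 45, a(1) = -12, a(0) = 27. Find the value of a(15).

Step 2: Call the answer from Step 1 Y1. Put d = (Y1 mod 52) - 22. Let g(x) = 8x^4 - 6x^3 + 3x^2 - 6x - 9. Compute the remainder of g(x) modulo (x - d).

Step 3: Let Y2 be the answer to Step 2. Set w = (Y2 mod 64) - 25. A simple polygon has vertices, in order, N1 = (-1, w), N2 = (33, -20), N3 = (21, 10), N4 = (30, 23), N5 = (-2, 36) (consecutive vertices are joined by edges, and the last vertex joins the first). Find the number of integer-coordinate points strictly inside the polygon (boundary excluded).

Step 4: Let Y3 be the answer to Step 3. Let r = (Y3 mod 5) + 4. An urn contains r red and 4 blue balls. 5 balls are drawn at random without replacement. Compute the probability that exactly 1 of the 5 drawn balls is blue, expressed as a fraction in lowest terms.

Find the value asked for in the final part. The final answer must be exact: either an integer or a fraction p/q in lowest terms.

Step 1: a(3) = -2*(45) + 2*(-12) + 2*(27) = -60; iterating: a(3)=-60, a(4)=186, a(5)=-402, a(6)=1056, a(7)=-2544, a(8)=6396, a(9)=-15768, a(10)=39240, a(11)=-97224, a(12)=241392, a(13)=-598752, a(14)=1485840, a(15)=-3686400; answer -3686400
Step 2: Y1 = -3686400; d = 14; remainder = value at the root: 8*(14)^4 - 6*(14)^3 + 3*(14)^2 - 6*(14)^1 - 9 = (307328) + (-16464) + (588) + (-84) + (-9) = 291359; answer 291359
Step 3: Y2 = 291359; w = 6; cross terms: (-1*-20 - 33*6)=-178, (33*10 - 21*-20)=750, (21*23 - 30*10)=183, (30*36 - -2*23)=1126, (-2*6 - -1*36)=24; twice the area = |1905| = 1905; area = 1905/2; boundary points = 2 + 6 + 1 + 1 + 1 = 11; strictly interior points = area - boundary/2 + 1 = 948; answer 948
Step 4: Y3 = 948; r = 7; total draws C(11,5) = 462; favorable C(4,1)*C(7,4) = 140; P = 10/33; answer 10/33

10/33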